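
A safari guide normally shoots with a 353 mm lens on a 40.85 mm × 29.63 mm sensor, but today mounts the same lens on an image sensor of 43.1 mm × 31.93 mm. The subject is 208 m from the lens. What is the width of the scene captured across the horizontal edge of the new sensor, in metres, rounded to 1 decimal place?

25.4 m

The focal length stays 353 mm; the relevant sensor dimension is now w = 43.1 mm. Object distance dₒ = 208 m = 208000 mm.
Thin-lens field width W = w·(dₒ − f)/f = 43.1 × (208000 − 353)/353 ≈ 25352.934 mm = 25.3529 m.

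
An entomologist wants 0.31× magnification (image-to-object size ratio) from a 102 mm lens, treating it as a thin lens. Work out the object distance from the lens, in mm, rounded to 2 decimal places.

431.03 mm

With m = dᵢ/dₒ and 1/f = 1/dₒ + 1/dᵢ, substituting dᵢ = m·dₒ gives 1/f = (1 + 1/m)/dₒ, hence dₒ = f·(1 + 1/m).
dₒ = 102 × (1 + 1/0.31) = 102 × 4.22581 ≈ 431.032 mm.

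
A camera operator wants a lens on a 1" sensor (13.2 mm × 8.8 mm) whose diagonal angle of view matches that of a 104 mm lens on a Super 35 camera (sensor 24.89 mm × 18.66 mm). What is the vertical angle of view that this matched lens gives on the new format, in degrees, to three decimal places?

Sensor diagonal = √(24.89² + 18.66²) = √967.7077 ≈ 31.1080 mm.
Sensor diagonal = √(13.2² + 8.8²) = √251.6800 ≈ 15.8644 mm.
Equal diagonal AOV ⇒ f₂ = f₁ · 15.8644/31.1080 = 104 × 0.50998 ≈ 53.0378 mm.
Vertical AOV on the new format = 2·arctan(8.8 / (2 × 53.0378)) = 2·arctan(0.08296) ≈ 9.4848°.

9.485°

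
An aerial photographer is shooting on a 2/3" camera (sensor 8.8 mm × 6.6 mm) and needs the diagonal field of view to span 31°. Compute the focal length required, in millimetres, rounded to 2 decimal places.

19.83 mm

Sensor diagonal = √(8.8² + 6.6²) = √121.0000 ≈ 11.0000 mm.
From α = 2·arctan(d/2f) we get f = d / (2·tan(α/2)).
With d = 11.0000 mm and α/2 = 15.5°, tan(α/2) ≈ 0.27732, so f ≈ 11.0000 / 0.55465 ≈ 19.8324 mm.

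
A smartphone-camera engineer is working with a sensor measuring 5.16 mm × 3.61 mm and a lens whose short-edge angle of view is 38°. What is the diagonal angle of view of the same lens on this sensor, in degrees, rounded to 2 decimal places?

61.98°

From the short-edge AOV: f = 3.61 / (2·tan(19°)) = 3.61 / 0.68866 ≈ 5.2421 mm.
Sensor diagonal = √(5.16² + 3.61²) = √39.6577 ≈ 6.2974 mm.
Diagonal AOV = 2·arctan(6.2974 / (2 × 5.2421)) = 2·arctan(0.60066) ≈ 61.9831°.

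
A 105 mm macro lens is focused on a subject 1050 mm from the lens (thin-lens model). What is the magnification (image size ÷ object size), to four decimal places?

Thin lens: 1/f = 1/dₒ + 1/dᵢ → 1/dᵢ = 1/105 − 1/1050 = 0.0085714 mm⁻¹, so dᵢ ≈ 116.6667 mm.
Magnification m = dᵢ/dₒ = 116.6667/1050 ≈ 0.11111.

0.1111×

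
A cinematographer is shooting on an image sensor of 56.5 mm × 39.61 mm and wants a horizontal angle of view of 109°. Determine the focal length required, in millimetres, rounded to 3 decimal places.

20.151 mm

From α = 2·arctan(w/2f) we get f = w / (2·tan(α/2)).
With w = 56.5 mm and α/2 = 54.5°, tan(α/2) ≈ 1.40195, so f ≈ 56.5 / 2.80390 ≈ 20.1505 mm.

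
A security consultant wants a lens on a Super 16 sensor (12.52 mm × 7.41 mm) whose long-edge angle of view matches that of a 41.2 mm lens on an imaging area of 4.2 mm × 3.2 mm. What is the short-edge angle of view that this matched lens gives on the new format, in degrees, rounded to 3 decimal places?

Equal long-edge AOV ⇒ f₂ = f₁ · 12.52/4.2 = 41.2 × 2.98095 ≈ 122.8152 mm.
Short-edge AOV on the new format = 2·arctan(7.41 / (2 × 122.8152)) = 2·arctan(0.03017) ≈ 3.4559°.

3.456°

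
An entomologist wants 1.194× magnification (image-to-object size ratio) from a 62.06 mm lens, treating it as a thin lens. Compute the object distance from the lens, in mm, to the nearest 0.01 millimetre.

With m = dᵢ/dₒ and 1/f = 1/dₒ + 1/dᵢ, substituting dᵢ = m·dₒ gives 1/f = (1 + 1/m)/dₒ, hence dₒ = f·(1 + 1/m).
dₒ = 62.06 × (1 + 1/1.194) = 62.06 × 1.83752 ≈ 114.037 mm.

114.04 mm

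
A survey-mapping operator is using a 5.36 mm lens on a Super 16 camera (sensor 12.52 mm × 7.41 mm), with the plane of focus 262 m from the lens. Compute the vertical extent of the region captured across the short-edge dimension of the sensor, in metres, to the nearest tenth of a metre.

362.2 m

dₒ: 262 m = 262000 mm.
Similar triangles through the lens centre give W/dₒ = h/dᵢ; with 1/f = 1/dₒ + 1/dᵢ this gives W = h·(dₒ − f)/f.
W = 7.41 mm × (262000 − 5.36) / 5.36 = 7.41 × 48879.5970 ≈ 362197.814 mm = 362.198 m.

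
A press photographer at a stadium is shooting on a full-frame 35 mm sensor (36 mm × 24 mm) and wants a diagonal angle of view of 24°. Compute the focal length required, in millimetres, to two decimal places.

101.78 mm

Sensor diagonal = √(36² + 24²) = √1872.0000 ≈ 43.2666 mm.
From α = 2·arctan(d/2f) we get f = d / (2·tan(α/2)).
With d = 43.2666 mm and α/2 = 12°, tan(α/2) ≈ 0.21256, so f ≈ 43.2666 / 0.42511 ≈ 101.7767 mm.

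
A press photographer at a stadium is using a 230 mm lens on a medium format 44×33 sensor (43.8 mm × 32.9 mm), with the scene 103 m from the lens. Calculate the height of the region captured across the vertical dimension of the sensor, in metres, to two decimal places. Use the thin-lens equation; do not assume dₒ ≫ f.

dₒ: 103 m = 103000 mm.
Similar triangles through the lens centre give W/dₒ = h/dᵢ; with 1/f = 1/dₒ + 1/dᵢ this gives W = h·(dₒ − f)/f.
W = 32.9 mm × (103000 − 230) / 230 = 32.9 × 446.8261 ≈ 14700.578 mm = 14.7006 m.

14.70 m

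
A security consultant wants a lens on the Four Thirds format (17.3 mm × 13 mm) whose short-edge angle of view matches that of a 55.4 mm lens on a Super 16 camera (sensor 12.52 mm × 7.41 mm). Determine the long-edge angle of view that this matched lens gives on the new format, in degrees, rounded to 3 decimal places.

Equal short-edge AOV ⇒ f₂ = f₁ · 13/7.41 = 55.4 × 1.75439 ≈ 97.1930 mm.
Long-edge AOV on the new format = 2·arctan(17.3 / (2 × 97.1930)) = 2·arctan(0.08900) ≈ 10.1716°.

10.172°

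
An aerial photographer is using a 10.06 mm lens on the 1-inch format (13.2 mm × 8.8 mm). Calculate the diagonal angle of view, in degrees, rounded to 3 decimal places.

76.511°

Sensor diagonal = √(13.2² + 8.8²) = √251.6800 ≈ 15.8644 mm.
Angle of view α = 2·arctan(d/2f) with d = 15.8644 mm and f = 10.06 mm.
d/2f = 0.78849; arctan(0.78849) ≈ 38.2554°, so α ≈ 76.5109°.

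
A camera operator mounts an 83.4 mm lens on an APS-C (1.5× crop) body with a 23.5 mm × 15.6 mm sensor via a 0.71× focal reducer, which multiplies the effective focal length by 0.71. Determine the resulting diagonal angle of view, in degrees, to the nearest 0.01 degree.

Effective focal length f = 83.4 × 0.71 = 59.214 mm.
Sensor diagonal = √(23.5² + 15.6²) = √795.6100 ≈ 28.2066 mm.
α = 2·arctan(28.207 / (2 × 59.214)) = 2·arctan(0.23817) ≈ 26.7936°.

26.79°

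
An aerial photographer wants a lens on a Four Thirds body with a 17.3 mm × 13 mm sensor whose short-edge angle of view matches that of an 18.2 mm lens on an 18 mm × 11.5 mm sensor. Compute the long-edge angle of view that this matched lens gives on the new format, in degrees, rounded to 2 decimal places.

Equal short-edge AOV ⇒ f₂ = f₁ · 13/11.5 = 18.2 × 1.13043 ≈ 20.5739 mm.
Long-edge AOV on the new format = 2·arctan(17.3 / (2 × 20.5739)) = 2·arctan(0.42044) ≈ 45.6072°.

45.61°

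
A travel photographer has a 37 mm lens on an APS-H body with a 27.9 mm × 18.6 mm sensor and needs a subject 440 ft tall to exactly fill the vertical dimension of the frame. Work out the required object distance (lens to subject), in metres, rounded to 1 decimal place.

W: 440 ft × 304.8 mm/ft = 134112.00 mm.
Magnification m = h/W = dᵢ/dₒ; combined with 1/f = 1/dₒ + 1/dᵢ this gives dₒ = f·(1 + W/h).
dₒ = 37 mm × (1 + 134112/18.6) = 37 × 7211.3223 ≈ 266818.927 mm = 266.819 m.

266.8 m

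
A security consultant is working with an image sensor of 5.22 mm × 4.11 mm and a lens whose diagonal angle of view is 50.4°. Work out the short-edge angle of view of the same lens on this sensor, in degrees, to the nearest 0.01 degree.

32.46°

Sensor diagonal = √(5.22² + 4.11²) = √44.1405 ≈ 6.6438 mm.
From the diagonal AOV: f = 6.6438 / (2·tan(25.2°)) = 6.6438 / 0.94113 ≈ 7.0594 mm.
Short-edge AOV = 2·arctan(4.11 / (2 × 7.0594)) = 2·arctan(0.29110) ≈ 32.4606°.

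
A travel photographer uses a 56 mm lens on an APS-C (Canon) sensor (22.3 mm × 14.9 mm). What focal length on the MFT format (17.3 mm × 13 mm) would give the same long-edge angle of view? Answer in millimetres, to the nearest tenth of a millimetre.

Equal angle of view means equal width/f ratio, so f₂ = f₁ · (width₂/width₁) = 56 × 17.3/22.3.
f₂ = 56 × 0.77578 ≈ 43.444 mm.

43.4 mm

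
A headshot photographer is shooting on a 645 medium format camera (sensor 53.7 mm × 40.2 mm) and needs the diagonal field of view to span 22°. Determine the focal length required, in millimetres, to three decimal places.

172.548 mm

Sensor diagonal = √(53.7² + 40.2²) = √4499.7300 ≈ 67.0800 mm.
From α = 2·arctan(d/2f) we get f = d / (2·tan(α/2)).
With d = 67.0800 mm and α/2 = 11°, tan(α/2) ≈ 0.19438, so f ≈ 67.0800 / 0.38876 ≈ 172.5484 mm.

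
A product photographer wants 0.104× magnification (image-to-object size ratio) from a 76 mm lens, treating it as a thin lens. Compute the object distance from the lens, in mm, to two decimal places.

With m = dᵢ/dₒ and 1/f = 1/dₒ + 1/dᵢ, substituting dᵢ = m·dₒ gives 1/f = (1 + 1/m)/dₒ, hence dₒ = f·(1 + 1/m).
dₒ = 76 × (1 + 1/0.104) = 76 × 10.61538 ≈ 806.769 mm.

806.77 mm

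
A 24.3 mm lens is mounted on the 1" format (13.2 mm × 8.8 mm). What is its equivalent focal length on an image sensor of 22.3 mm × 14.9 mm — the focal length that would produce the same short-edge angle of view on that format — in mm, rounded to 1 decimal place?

Equal angle of view means equal height/f ratio, so f₂ = f₁ · (height₂/height₁) = 24.3 × 14.9/8.8.
f₂ = 24.3 × 1.69318 ≈ 41.144 mm.

41.1 mm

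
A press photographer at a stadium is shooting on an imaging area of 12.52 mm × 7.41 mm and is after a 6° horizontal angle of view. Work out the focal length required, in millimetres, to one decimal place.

From α = 2·arctan(w/2f) we get f = w / (2·tan(α/2)).
With w = 12.52 mm and α/2 = 3°, tan(α/2) ≈ 0.05241, so f ≈ 12.52 / 0.10482 ≈ 119.4479 mm.

119.4 mm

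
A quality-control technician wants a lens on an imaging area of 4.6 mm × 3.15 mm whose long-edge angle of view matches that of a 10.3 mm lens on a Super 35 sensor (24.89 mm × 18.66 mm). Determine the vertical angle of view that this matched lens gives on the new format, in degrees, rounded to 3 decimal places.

Equal long-edge AOV ⇒ f₂ = f₁ · 4.6/24.89 = 10.3 × 0.18481 ≈ 1.9036 mm.
Vertical AOV on the new format = 2·arctan(3.15 / (2 × 1.9036)) = 2·arctan(0.82739) ≈ 79.2080°.

79.208°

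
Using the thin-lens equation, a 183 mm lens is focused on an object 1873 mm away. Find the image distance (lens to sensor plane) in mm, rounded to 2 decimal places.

1/dᵢ = 1/f − 1/dₒ = 1/183 − 1/1873 = 0.0049306 mm⁻¹.
dᵢ = 1/0.0049306 ≈ 202.8160 mm.

202.82 mm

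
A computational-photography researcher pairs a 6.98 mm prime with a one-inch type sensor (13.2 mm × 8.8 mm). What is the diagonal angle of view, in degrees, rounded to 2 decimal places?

Sensor diagonal = √(13.2² + 8.8²) = √251.6800 ≈ 15.8644 mm.
Angle of view α = 2·arctan(d/2f) with d = 15.8644 mm and f = 6.98 mm.
d/2f = 1.13642; arctan(1.13642) ≈ 48.6536°, so α ≈ 97.3073°.

97.31°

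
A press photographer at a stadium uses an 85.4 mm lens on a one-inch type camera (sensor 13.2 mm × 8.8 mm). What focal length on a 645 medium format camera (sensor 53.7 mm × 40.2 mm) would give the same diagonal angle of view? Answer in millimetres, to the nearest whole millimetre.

Sensor diagonal = √(13.2² + 8.8²) = √251.6800 ≈ 15.8644 mm.
Sensor diagonal = √(53.7² + 40.2²) = √4499.7300 ≈ 67.0800 mm.
Equal angle of view means equal diagonal/f ratio, so f₂ = f₁ · (diagonal₂/diagonal₁) = 85.4 × 67.0800/15.8644.
f₂ = 85.4 × 4.22833 ≈ 361.099 mm.

361 mm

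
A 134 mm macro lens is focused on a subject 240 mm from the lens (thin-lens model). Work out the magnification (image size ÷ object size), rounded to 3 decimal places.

1.264×

Thin lens: 1/f = 1/dₒ + 1/dᵢ → 1/dᵢ = 1/134 − 1/240 = 0.0032960 mm⁻¹, so dᵢ ≈ 303.3962 mm.
Magnification m = dᵢ/dₒ = 303.3962/240 ≈ 1.26415.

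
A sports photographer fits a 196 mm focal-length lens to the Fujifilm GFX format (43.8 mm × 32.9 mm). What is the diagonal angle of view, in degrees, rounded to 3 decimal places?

Sensor diagonal = √(43.8² + 32.9²) = √3000.8500 ≈ 54.7800 mm.
Angle of view α = 2·arctan(d/2f) with d = 54.7800 mm and f = 196 mm.
d/2f = 0.13974; arctan(0.13974) ≈ 7.9553°, so α ≈ 15.9106°.

15.911°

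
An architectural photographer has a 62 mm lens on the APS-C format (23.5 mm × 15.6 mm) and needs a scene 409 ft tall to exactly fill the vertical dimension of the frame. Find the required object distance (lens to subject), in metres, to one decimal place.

495.5 m

W: 409 ft × 304.8 mm/ft = 124663.20 mm.
Magnification m = h/W = dᵢ/dₒ; combined with 1/f = 1/dₒ + 1/dᵢ this gives dₒ = f·(1 + W/h).
dₒ = 62 mm × (1 + 124663/15.6) = 62 × 7992.2305 ≈ 495518.292 mm = 495.518 m.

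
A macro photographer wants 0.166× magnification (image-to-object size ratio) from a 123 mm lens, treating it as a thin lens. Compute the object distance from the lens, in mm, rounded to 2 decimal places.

863.96 mm

With m = dᵢ/dₒ and 1/f = 1/dₒ + 1/dᵢ, substituting dᵢ = m·dₒ gives 1/f = (1 + 1/m)/dₒ, hence dₒ = f·(1 + 1/m).
dₒ = 123 × (1 + 1/0.166) = 123 × 7.02410 ≈ 863.964 mm.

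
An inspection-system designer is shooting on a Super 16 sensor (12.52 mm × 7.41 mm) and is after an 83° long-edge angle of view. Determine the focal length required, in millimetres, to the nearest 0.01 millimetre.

From α = 2·arctan(w/2f) we get f = w / (2·tan(α/2)).
With w = 12.52 mm and α/2 = 41.5°, tan(α/2) ≈ 0.88473, so f ≈ 12.52 / 1.76945 ≈ 7.0756 mm.

7.08 mm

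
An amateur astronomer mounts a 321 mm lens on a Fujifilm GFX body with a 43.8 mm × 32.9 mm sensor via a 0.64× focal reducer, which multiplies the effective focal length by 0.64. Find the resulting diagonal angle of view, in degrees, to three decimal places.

15.188°

Effective focal length f = 321 × 0.64 = 205.44 mm.
Sensor diagonal = √(43.8² + 32.9²) = √3000.8500 ≈ 54.7800 mm.
α = 2·arctan(54.780 / (2 × 205.44)) = 2·arctan(0.13332) ≈ 15.1882°.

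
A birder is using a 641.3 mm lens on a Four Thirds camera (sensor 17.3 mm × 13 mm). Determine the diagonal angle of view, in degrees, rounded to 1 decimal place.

Sensor diagonal = √(17.3² + 13²) = √468.2900 ≈ 21.6400 mm.
Angle of view α = 2·arctan(d/2f) with d = 21.6400 mm and f = 641.3 mm.
d/2f = 0.01687; arctan(0.01687) ≈ 0.9666°, so α ≈ 1.9332°.

1.9°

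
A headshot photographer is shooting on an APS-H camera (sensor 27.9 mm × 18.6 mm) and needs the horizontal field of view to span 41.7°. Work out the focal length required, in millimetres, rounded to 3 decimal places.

36.627 mm

From α = 2·arctan(w/2f) we get f = w / (2·tan(α/2)).
With w = 27.9 mm and α/2 = 20.85°, tan(α/2) ≈ 0.38086, so f ≈ 27.9 / 0.76173 ≈ 36.6273 mm.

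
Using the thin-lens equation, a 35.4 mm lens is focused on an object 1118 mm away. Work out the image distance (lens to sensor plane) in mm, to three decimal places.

1/dᵢ = 1/f − 1/dₒ = 1/35.4 − 1/1118 = 0.0273541 mm⁻¹.
dᵢ = 1/0.0273541 ≈ 36.5575 mm.

36.558 mm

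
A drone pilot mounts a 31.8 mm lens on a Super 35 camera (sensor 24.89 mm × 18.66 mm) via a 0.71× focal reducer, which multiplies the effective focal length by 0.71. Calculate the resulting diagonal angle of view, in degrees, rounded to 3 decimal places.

Effective focal length f = 31.8 × 0.71 = 22.578 mm.
Sensor diagonal = √(24.89² + 18.66²) = √967.7077 ≈ 31.1080 mm.
α = 2·arctan(31.108 / (2 × 22.578)) = 2·arctan(0.68890) ≈ 69.1260°.

69.126°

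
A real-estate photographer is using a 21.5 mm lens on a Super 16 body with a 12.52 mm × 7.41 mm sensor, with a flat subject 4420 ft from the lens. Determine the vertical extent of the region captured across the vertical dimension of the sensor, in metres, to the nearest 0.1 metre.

464.3 m

dₒ: 4420 ft × 304.8 mm/ft = 1347215.96 mm.
Similar triangles through the lens centre give W/dₒ = h/dᵢ; with 1/f = 1/dₒ + 1/dᵢ this gives W = h·(dₒ − f)/f.
W = 7.41 mm × (1.34722e+06 − 21.5) / 21.5 = 7.41 × 62660.2073 ≈ 464312.136 mm = 464.312 m.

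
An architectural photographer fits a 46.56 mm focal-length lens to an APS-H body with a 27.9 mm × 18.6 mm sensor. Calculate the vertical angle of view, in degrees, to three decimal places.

22.591°

Angle of view α = 2·arctan(h/2f) with h = 18.6 mm and f = 46.56 mm.
h/2f = 0.19974; arctan(0.19974) ≈ 11.2957°, so α ≈ 22.5915°.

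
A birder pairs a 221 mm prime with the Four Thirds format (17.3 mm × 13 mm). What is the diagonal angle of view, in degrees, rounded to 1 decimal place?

Sensor diagonal = √(17.3² + 13²) = √468.2900 ≈ 21.6400 mm.
Angle of view α = 2·arctan(d/2f) with d = 21.6400 mm and f = 221 mm.
d/2f = 0.04896; arctan(0.04896) ≈ 2.8029°, so α ≈ 5.6058°.

5.6°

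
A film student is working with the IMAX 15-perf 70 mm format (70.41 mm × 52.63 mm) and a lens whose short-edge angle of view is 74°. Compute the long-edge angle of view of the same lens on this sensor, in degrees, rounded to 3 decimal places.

From the short-edge AOV: f = 52.63 / (2·tan(37°)) = 52.63 / 1.50711 ≈ 34.9212 mm.
Long-edge AOV = 2·arctan(70.41 / (2 × 34.9212)) = 2·arctan(1.00813) ≈ 90.4638°.

90.464°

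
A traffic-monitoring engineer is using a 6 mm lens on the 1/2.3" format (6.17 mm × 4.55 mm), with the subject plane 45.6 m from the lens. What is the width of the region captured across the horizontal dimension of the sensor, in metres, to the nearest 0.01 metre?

dₒ: 45.6 m = 45600 mm.
Similar triangles through the lens centre give W/dₒ = w/dᵢ; with 1/f = 1/dₒ + 1/dᵢ this gives W = w·(dₒ − f)/f.
W = 6.17 mm × (45600 − 6) / 6 = 6.17 × 7599.0000 ≈ 46885.830 mm = 46.8858 m.

46.89 m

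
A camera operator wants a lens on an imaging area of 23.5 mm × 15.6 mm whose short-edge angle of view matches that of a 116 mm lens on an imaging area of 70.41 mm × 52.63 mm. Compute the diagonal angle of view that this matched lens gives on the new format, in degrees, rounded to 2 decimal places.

44.60°

Equal short-edge AOV ⇒ f₂ = f₁ · 15.6/52.63 = 116 × 0.29641 ≈ 34.3834 mm.
Sensor diagonal = √(23.5² + 15.6²) = √795.6100 ≈ 28.2066 mm.
Diagonal AOV on the new format = 2·arctan(28.2066 / (2 × 34.3834)) = 2·arctan(0.41018) ≈ 44.6046°.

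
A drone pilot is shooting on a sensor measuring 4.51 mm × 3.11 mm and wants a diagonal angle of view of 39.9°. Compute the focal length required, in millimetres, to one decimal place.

Sensor diagonal = √(4.51² + 3.11²) = √30.0122 ≈ 5.4783 mm.
From α = 2·arctan(d/2f) we get f = d / (2·tan(α/2)).
With d = 5.4783 mm and α/2 = 19.95°, tan(α/2) ≈ 0.36298, so f ≈ 5.4783 / 0.72596 ≈ 7.5463 mm.

7.5 mm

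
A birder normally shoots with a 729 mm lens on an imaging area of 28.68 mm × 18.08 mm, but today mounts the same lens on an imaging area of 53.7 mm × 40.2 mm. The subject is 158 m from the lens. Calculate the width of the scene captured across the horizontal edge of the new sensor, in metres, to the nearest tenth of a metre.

The focal length stays 729 mm; the relevant sensor dimension is now w = 53.7 mm. Object distance dₒ = 158 m = 158000 mm.
Thin-lens field width W = w·(dₒ − f)/f = 53.7 × (158000 − 729)/729 ≈ 11584.983 mm = 11.585 m.

11.6 m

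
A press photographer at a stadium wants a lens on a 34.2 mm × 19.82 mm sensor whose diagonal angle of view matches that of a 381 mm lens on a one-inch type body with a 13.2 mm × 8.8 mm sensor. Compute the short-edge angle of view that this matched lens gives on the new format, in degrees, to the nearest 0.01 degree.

Sensor diagonal = √(13.2² + 8.8²) = √251.6800 ≈ 15.8644 mm.
Sensor diagonal = √(34.2² + 19.82²) = √1562.4724 ≈ 39.5281 mm.
Equal diagonal AOV ⇒ f₂ = f₁ · 39.5281/15.8644 = 381 × 2.49162 ≈ 949.3073 mm.
Short-edge AOV on the new format = 2·arctan(19.82 / (2 × 949.3073)) = 2·arctan(0.01044) ≈ 1.1962°.

1.20°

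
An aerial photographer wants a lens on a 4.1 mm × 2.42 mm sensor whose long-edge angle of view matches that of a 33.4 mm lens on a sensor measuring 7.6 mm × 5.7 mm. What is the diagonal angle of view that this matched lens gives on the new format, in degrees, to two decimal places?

Equal long-edge AOV ⇒ f₂ = f₁ · 4.1/7.6 = 33.4 × 0.53947 ≈ 18.0184 mm.
Sensor diagonal = √(4.1² + 2.42²) = √22.6664 ≈ 4.7609 mm.
Diagonal AOV on the new format = 2·arctan(4.7609 / (2 × 18.0184)) = 2·arctan(0.13211) ≈ 15.0518°.

15.05°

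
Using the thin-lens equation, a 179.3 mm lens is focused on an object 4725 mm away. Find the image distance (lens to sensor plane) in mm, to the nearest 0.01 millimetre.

1/dᵢ = 1/f − 1/dₒ = 1/179.3 − 1/4725 = 0.0053656 mm⁻¹.
dᵢ = 1/0.0053656 ≈ 186.3723 mm.

186.37 mm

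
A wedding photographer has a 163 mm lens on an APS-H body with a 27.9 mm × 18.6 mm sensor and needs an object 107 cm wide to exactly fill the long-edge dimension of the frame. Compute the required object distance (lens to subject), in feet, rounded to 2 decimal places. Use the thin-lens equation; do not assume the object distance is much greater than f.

21.04 ft

W: 107 cm = 1070 mm.
Magnification m = w/W = dᵢ/dₒ; combined with 1/f = 1/dₒ + 1/dᵢ this gives dₒ = f·(1 + W/w).
dₒ = 163 mm × (1 + 1070/27.9) = 163 × 39.3513 ≈ 6414.254 mm = 6414.254/304.8 ft = 21.0441 ft.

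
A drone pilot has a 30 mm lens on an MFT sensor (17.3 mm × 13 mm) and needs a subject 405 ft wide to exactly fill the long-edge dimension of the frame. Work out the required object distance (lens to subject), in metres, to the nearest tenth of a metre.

214.1 m

W: 405 ft × 304.8 mm/ft = 123444.00 mm.
Magnification m = w/W = dᵢ/dₒ; combined with 1/f = 1/dₒ + 1/dᵢ this gives dₒ = f·(1 + W/w).
dₒ = 30 mm × (1 + 123444/17.3) = 30 × 7136.4911 ≈ 214094.733 mm = 214.095 m.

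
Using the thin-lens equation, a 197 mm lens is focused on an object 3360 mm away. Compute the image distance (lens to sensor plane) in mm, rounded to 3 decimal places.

209.270 mm

1/dᵢ = 1/f − 1/dₒ = 1/197 − 1/3360 = 0.0047785 mm⁻¹.
dᵢ = 1/0.0047785 ≈ 209.2697 mm.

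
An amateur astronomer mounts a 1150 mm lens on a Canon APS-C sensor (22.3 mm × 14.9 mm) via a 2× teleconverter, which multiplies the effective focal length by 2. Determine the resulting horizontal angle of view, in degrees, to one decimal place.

0.6°

Effective focal length f = 1150 × 2 = 2300 mm.
α = 2·arctan(22.3 / (2 × 2300)) = 2·arctan(0.00485) ≈ 0.5555°.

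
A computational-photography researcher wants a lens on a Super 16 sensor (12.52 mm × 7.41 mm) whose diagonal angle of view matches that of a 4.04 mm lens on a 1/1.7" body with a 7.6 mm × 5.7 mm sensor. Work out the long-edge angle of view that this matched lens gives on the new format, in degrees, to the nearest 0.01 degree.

90.67°

Sensor diagonal = √(7.6² + 5.7²) = √90.2500 ≈ 9.5000 mm.
Sensor diagonal = √(12.52² + 7.41²) = √211.6585 ≈ 14.5485 mm.
Equal diagonal AOV ⇒ f₂ = f₁ · 14.5485/9.5000 = 4.04 × 1.53142 ≈ 6.1869 mm.
Long-edge AOV on the new format = 2·arctan(12.52 / (2 × 6.1869)) = 2·arctan(1.01181) ≈ 90.6727°.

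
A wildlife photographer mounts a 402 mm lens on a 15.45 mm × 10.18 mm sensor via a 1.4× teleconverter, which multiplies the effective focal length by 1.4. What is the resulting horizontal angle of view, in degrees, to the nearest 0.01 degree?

Effective focal length f = 402 × 1.4 = 562.8 mm.
α = 2·arctan(15.45 / (2 × 562.8)) = 2·arctan(0.01373) ≈ 1.5728°.

1.57°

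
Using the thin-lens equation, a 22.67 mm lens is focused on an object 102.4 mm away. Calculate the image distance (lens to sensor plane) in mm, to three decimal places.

1/dᵢ = 1/f − 1/dₒ = 1/22.67 − 1/102.4 = 0.0343455 mm⁻¹.
dᵢ = 1/0.0343455 ≈ 29.1159 mm.

29.116 mm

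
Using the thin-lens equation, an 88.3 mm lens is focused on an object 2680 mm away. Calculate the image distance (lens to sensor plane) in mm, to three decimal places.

91.308 mm

1/dᵢ = 1/f − 1/dₒ = 1/88.3 − 1/2680 = 0.0109519 mm⁻¹.
dᵢ = 1/0.0109519 ≈ 91.3084 mm.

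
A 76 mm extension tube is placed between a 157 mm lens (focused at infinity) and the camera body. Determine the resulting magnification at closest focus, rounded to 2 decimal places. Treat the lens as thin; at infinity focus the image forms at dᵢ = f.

The tube moves the image plane from f to f + e, so dᵢ = 157 + 76 = 233 mm. Focus is achieved when 1/f = 1/dₒ + 1/dᵢ, giving dₒ = 1/(1/f − 1/(f+e)).
Magnification m = dᵢ/dₒ = (f+e)·(1/f − 1/(f+e)) = e/f = 76/157 ≈ 0.4841.

0.48×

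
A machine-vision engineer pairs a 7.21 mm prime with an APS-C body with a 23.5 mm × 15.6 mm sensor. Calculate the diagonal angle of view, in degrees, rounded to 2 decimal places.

Sensor diagonal = √(23.5² + 15.6²) = √795.6100 ≈ 28.2066 mm.
Angle of view α = 2·arctan(d/2f) with d = 28.2066 mm and f = 7.21 mm.
d/2f = 1.95607; arctan(1.95607) ≈ 62.9226°, so α ≈ 125.8452°.

125.85°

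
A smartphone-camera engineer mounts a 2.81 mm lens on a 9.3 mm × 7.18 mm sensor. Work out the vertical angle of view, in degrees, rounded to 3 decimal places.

103.897°

Angle of view α = 2·arctan(h/2f) with h = 7.18 mm and f = 2.81 mm.
h/2f = 1.27758; arctan(1.27758) ≈ 51.9487°, so α ≈ 103.8973°.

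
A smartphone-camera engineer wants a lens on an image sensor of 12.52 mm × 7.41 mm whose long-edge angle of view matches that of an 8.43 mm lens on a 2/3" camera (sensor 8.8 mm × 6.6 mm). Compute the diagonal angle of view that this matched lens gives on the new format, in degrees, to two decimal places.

Equal long-edge AOV ⇒ f₂ = f₁ · 12.52/8.8 = 8.43 × 1.42273 ≈ 11.9936 mm.
Sensor diagonal = √(12.52² + 7.41²) = √211.6585 ≈ 14.5485 mm.
Diagonal AOV on the new format = 2·arctan(14.5485 / (2 × 11.9936)) = 2·arctan(0.60651) ≈ 62.4745°.

62.47°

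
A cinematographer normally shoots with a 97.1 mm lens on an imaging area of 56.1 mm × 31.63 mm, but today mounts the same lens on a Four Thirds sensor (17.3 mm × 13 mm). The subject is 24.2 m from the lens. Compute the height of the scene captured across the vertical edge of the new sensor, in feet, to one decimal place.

The focal length stays 97.1 mm; the relevant sensor dimension is now h = 13 mm. Object distance dₒ = 24.2 m = 24200 mm.
Thin-lens field height W = h·(dₒ − f)/f = 13 × (24200 − 97.1)/97.1 ≈ 3226.959 mm = 3226.959/304.8 ft = 10.5871 ft.

10.6 ft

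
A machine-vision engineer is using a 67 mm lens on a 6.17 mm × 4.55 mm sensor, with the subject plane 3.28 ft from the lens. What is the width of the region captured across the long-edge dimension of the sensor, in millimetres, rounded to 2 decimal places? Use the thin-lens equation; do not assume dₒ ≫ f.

dₒ: 3.28 ft × 304.8 mm/ft = 999.74 mm.
Similar triangles through the lens centre give W/dₒ = w/dᵢ; with 1/f = 1/dₒ + 1/dᵢ this gives W = w·(dₒ − f)/f.
W = 6.17 mm × (999.744 − 67) / 67 = 6.17 × 13.9216 ≈ 85.896 mm.

85.90 mm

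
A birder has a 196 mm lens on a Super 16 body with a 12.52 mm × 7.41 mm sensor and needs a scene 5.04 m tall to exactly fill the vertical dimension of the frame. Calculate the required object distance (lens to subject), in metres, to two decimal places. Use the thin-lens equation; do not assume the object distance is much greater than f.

W: 5.04 m = 5040 mm.
Magnification m = h/W = dᵢ/dₒ; combined with 1/f = 1/dₒ + 1/dᵢ this gives dₒ = f·(1 + W/h).
dₒ = 196 mm × (1 + 5040/7.41) = 196 × 681.1619 ≈ 133507.741 mm = 133.508 m.

133.51 m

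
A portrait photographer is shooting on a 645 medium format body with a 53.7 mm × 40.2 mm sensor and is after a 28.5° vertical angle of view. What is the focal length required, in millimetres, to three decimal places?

79.144 mm

From α = 2·arctan(h/2f) we get f = h / (2·tan(α/2)).
With h = 40.2 mm and α/2 = 14.25°, tan(α/2) ≈ 0.25397, so f ≈ 40.2 / 0.50794 ≈ 79.1439 mm.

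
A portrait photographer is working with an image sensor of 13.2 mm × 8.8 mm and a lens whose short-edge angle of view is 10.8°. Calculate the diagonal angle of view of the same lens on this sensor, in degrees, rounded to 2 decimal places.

From the short-edge AOV: f = 8.8 / (2·tan(5.4°)) = 8.8 / 0.18906 ≈ 46.5471 mm.
Sensor diagonal = √(13.2² + 8.8²) = √251.6800 ≈ 15.8644 mm.
Diagonal AOV = 2·arctan(15.8644 / (2 × 46.5471)) = 2·arctan(0.17041) ≈ 19.3420°.

19.34°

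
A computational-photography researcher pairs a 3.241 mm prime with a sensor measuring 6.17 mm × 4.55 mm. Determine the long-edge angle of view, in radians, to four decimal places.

Angle of view α = 2·arctan(w/2f) with w = 6.17 mm and f = 3.241 mm.
w/2f = 0.95187; arctan(0.95187) ≈ 0.7607 rad, so α ≈ 1.5215 rad.

1.5215 rad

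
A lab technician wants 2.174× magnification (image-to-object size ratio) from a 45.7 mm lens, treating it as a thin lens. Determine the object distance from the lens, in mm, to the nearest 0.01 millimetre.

66.72 mm

With m = dᵢ/dₒ and 1/f = 1/dₒ + 1/dᵢ, substituting dᵢ = m·dₒ gives 1/f = (1 + 1/m)/dₒ, hence dₒ = f·(1 + 1/m).
dₒ = 45.7 × (1 + 1/2.174) = 45.7 × 1.45998 ≈ 66.721 mm.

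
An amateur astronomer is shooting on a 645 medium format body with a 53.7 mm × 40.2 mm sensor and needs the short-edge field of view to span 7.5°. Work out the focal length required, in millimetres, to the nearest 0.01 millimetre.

From α = 2·arctan(h/2f) we get f = h / (2·tan(α/2)).
With h = 40.2 mm and α/2 = 3.75°, tan(α/2) ≈ 0.06554, so f ≈ 40.2 / 0.13109 ≈ 306.6667 mm.

306.67 mm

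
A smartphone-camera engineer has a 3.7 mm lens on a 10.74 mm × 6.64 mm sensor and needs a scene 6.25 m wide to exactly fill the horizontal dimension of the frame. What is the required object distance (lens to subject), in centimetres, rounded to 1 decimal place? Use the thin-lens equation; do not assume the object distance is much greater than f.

215.7 cm

W: 6.25 m = 6250 mm.
Magnification m = w/W = dᵢ/dₒ; combined with 1/f = 1/dₒ + 1/dᵢ this gives dₒ = f·(1 + W/w).
dₒ = 3.7 mm × (1 + 6250/10.74) = 3.7 × 582.9367 ≈ 2156.866 mm = 215.687 cm.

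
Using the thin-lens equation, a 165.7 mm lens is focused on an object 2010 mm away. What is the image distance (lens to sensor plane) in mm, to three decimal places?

1/dᵢ = 1/f − 1/dₒ = 1/165.7 − 1/2010 = 0.0055375 mm⁻¹.
dᵢ = 1/0.0055375 ≈ 180.5872 mm.

180.587 mm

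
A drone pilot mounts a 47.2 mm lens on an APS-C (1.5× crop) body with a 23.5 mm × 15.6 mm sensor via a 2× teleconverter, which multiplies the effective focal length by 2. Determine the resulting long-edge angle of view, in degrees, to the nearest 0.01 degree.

14.19°

Effective focal length f = 47.2 × 2 = 94.4 mm.
α = 2·arctan(23.5 / (2 × 94.4)) = 2·arctan(0.12447) ≈ 14.1903°.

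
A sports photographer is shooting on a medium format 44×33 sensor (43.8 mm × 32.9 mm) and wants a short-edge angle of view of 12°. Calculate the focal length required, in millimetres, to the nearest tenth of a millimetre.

156.5 mm

From α = 2·arctan(h/2f) we get f = h / (2·tan(α/2)).
With h = 32.9 mm and α/2 = 6°, tan(α/2) ≈ 0.10510, so f ≈ 32.9 / 0.21021 ≈ 156.5113 mm.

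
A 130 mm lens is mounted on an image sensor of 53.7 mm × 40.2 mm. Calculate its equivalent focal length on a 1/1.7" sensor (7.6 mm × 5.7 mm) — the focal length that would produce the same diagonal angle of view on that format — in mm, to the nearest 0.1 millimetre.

18.4 mm

Sensor diagonal = √(53.7² + 40.2²) = √4499.7300 ≈ 67.0800 mm.
Sensor diagonal = √(7.6² + 5.7²) = √90.2500 ≈ 9.5000 mm.
Equal angle of view means equal diagonal/f ratio, so f₂ = f₁ · (diagonal₂/diagonal₁) = 130 × 9.5000/67.0800.
f₂ = 130 × 0.14162 ≈ 18.411 mm.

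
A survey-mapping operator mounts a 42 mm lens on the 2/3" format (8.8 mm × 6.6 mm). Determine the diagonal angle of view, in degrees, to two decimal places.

14.92°

Sensor diagonal = √(8.8² + 6.6²) = √121.0000 ≈ 11.0000 mm.
Angle of view α = 2·arctan(d/2f) with d = 11.0000 mm and f = 42 mm.
d/2f = 0.13095; arctan(0.13095) ≈ 7.4606°, so α ≈ 14.9211°.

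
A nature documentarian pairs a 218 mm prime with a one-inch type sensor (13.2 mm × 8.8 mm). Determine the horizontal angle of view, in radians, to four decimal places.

0.0605 rad

Angle of view α = 2·arctan(w/2f) with w = 13.2 mm and f = 218 mm.
w/2f = 0.03028; arctan(0.03028) ≈ 0.0303 rad, so α ≈ 0.0605 rad.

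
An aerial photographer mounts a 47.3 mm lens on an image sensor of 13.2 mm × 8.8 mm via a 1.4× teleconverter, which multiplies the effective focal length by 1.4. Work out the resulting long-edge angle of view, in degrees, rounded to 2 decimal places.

Effective focal length f = 47.3 × 1.4 = 66.22 mm.
α = 2·arctan(13.2 / (2 × 66.22)) = 2·arctan(0.09967) ≈ 11.3835°.

11.38°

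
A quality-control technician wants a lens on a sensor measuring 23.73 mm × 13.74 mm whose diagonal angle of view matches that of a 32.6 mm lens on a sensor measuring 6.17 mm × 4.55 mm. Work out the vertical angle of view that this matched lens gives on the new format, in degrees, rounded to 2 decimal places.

6.74°

Sensor diagonal = √(6.17² + 4.55²) = √58.7714 ≈ 7.6663 mm.
Sensor diagonal = √(23.73² + 13.74²) = √751.9005 ≈ 27.4208 mm.
Equal diagonal AOV ⇒ f₂ = f₁ · 27.4208/7.6663 = 32.6 × 3.57682 ≈ 116.6044 mm.
Vertical AOV on the new format = 2·arctan(13.74 / (2 × 116.6044)) = 2·arctan(0.05892) ≈ 6.7436°.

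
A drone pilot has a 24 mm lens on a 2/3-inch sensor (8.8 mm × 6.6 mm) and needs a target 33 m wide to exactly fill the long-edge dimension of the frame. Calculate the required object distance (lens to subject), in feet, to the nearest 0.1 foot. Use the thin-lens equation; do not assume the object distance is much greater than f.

295.4 ft

W: 33 m = 33000 mm.
Magnification m = w/W = dᵢ/dₒ; combined with 1/f = 1/dₒ + 1/dᵢ this gives dₒ = f·(1 + W/w).
dₒ = 24 mm × (1 + 33000/8.8) = 24 × 3751.0000 ≈ 90024.000 mm = 90024.000/304.8 ft = 295.354 ft.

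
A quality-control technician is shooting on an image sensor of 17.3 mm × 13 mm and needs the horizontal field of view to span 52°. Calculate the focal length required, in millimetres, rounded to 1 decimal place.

From α = 2·arctan(w/2f) we get f = w / (2·tan(α/2)).
With w = 17.3 mm and α/2 = 26°, tan(α/2) ≈ 0.48773, so f ≈ 17.3 / 0.97547 ≈ 17.7351 mm.

17.7 mm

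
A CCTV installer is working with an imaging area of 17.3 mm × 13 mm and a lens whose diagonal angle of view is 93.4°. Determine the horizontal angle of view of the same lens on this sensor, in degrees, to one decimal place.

Sensor diagonal = √(17.3² + 13²) = √468.2900 ≈ 21.6400 mm.
From the diagonal AOV: f = 21.6400 / (2·tan(46.7°)) = 21.6400 / 2.12235 ≈ 10.1963 mm.
Horizontal AOV = 2·arctan(17.3 / (2 × 10.1963)) = 2·arctan(0.84835) ≈ 80.6193°.

80.6°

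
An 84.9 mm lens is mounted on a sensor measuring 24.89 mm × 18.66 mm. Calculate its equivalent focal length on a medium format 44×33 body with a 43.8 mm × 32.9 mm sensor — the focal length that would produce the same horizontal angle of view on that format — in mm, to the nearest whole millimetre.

Equal angle of view means equal width/f ratio, so f₂ = f₁ · (width₂/width₁) = 84.9 × 43.8/24.89.
f₂ = 84.9 × 1.75974 ≈ 149.402 mm.

149 mm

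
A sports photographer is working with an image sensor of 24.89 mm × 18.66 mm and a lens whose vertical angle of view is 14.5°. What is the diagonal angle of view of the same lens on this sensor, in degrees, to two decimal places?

From the vertical AOV: f = 18.66 / (2·tan(7.25°)) = 18.66 / 0.25443 ≈ 73.3398 mm.
Sensor diagonal = √(24.89² + 18.66²) = √967.7077 ≈ 31.1080 mm.
Diagonal AOV = 2·arctan(31.1080 / (2 × 73.3398)) = 2·arctan(0.21208) ≈ 23.9479°.

23.95°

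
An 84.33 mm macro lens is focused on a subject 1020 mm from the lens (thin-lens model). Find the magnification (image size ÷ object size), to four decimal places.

Thin lens: 1/f = 1/dₒ + 1/dᵢ → 1/dᵢ = 1/84.33 − 1/1020 = 0.0108778 mm⁻¹, so dᵢ ≈ 91.9305 mm.
Magnification m = dᵢ/dₒ = 91.9305/1020 ≈ 0.09013.

0.0901×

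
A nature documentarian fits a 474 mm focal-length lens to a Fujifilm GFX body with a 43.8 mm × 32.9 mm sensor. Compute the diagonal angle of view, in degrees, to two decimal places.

6.61°

Sensor diagonal = √(43.8² + 32.9²) = √3000.8500 ≈ 54.7800 mm.
Angle of view α = 2·arctan(d/2f) with d = 54.7800 mm and f = 474 mm.
d/2f = 0.05778; arctan(0.05778) ≈ 3.3071°, so α ≈ 6.6143°.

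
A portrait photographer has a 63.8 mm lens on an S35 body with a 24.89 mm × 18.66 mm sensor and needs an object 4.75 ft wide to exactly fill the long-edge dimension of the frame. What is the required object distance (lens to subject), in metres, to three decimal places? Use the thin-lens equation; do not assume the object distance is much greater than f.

W: 4.75 ft × 304.8 mm/ft = 1447.80 mm.
Magnification m = w/W = dᵢ/dₒ; combined with 1/f = 1/dₒ + 1/dᵢ this gives dₒ = f·(1 + W/w).
dₒ = 63.8 mm × (1 + 1447.8/24.89) = 63.8 × 59.1679 ≈ 3774.914 mm = 3.77491 m.

3.775 m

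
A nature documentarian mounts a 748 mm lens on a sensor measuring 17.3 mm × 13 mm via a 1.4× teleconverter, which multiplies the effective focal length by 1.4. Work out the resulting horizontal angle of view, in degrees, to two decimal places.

0.95°

Effective focal length f = 748 × 1.4 = 1047.2 mm.
α = 2·arctan(17.3 / (2 × 1047.2)) = 2·arctan(0.00826) ≈ 0.9465°.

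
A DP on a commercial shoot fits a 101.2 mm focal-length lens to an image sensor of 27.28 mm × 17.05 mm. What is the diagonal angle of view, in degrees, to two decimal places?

18.06°

Sensor diagonal = √(27.28² + 17.05²) = √1034.9009 ≈ 32.1699 mm.
Angle of view α = 2·arctan(d/2f) with d = 32.1699 mm and f = 101.2 mm.
d/2f = 0.15894; arctan(0.15894) ≈ 9.0312°, so α ≈ 18.0623°.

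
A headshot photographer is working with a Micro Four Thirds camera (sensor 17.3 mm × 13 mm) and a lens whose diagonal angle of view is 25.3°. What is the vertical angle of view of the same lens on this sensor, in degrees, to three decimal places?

15.358°

Sensor diagonal = √(17.3² + 13²) = √468.2900 ≈ 21.6400 mm.
From the diagonal AOV: f = 21.6400 / (2·tan(12.65°)) = 21.6400 / 0.44889 ≈ 48.2083 mm.
Vertical AOV = 2·arctan(13 / (2 × 48.2083)) = 2·arctan(0.13483) ≈ 15.3579°.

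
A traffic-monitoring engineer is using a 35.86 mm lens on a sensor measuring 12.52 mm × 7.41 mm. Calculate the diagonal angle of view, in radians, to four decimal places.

Sensor diagonal = √(12.52² + 7.41²) = √211.6585 ≈ 14.5485 mm.
Angle of view α = 2·arctan(d/2f) with d = 14.5485 mm and f = 35.86 mm.
d/2f = 0.20285; arctan(0.20285) ≈ 0.2001 rad, so α ≈ 0.4003 rad.

0.4003 rad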